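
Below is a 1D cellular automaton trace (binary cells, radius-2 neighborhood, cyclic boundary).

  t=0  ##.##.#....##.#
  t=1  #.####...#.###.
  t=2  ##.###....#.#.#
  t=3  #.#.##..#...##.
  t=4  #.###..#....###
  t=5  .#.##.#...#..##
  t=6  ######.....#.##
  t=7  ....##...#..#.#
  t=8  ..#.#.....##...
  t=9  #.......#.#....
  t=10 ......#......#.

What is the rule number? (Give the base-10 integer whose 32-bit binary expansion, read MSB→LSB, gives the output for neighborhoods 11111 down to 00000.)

  ##### -> .   bit 31 = 0  t=6,i=0
  ####. -> #   bit 30 = 1  t=1,i=4
  ###.# -> .   bit 29 = 0  t=0,i=1
  ###.. -> #   bit 28 = 1  t=1,i=5
  ##.## -> #   bit 27 = 1  t=0,i=2
  ##.#. -> #   bit 26 = 1  t=0,i=5
  ##..# -> .   bit 25 = 0  t=3,i=6
  ##... -> .   bit 24 = 0  t=1,i=6
  #.### -> .   bit 23 = 0  t=0,i=14
  #.##. -> #   bit 22 = 1  t=0,i=3
  #.#.# -> #   bit 21 = 1  t=1,i=0
  #.#.. -> .   bit 20 = 0  t=0,i=6
  #..## -> .   bit 19 = 0  t=5,i=12
  #..#. -> #   bit 18 = 1  t=3,i=7
  #...# -> .   bit 17 = 0  t=1,i=7
  #.... -> .   bit 16 = 0  t=0,i=8
  .#### -> #   bit 15 = 1  t=1,i=3
  .###. -> #   bit 14 = 1  t=0,i=0
  .##.# -> #   bit 13 = 1  t=0,i=4
  .##.. -> .   bit 12 = 0  t=3,i=5
  .#.## -> #   bit 11 = 1  t=1,i=1
  .#.#. -> .   bit 10 = 0  t=2,i=11
  .#..# -> #   bit 9 = 1  t=5,i=11
  .#... -> .   bit 8 = 0  t=0,i=7
  ..### -> .   bit 7 = 0  t=4,i=12
  ..##. -> #   bit 6 = 1  t=0,i=11
  ..#.# -> .   bit 5 = 0  t=1,i=9
  ..#.. -> .   bit 4 = 0  t=3,i=8
  ...## -> .   bit 3 = 0  t=0,i=10
  ...#. -> .   bit 2 = 0  t=1,i=8
  ....# -> #   bit 1 = 1  t=0,i=9
  ..... -> .   bit 0 = 0  t=6,i=8
  bits 01011100011001001110101001000010 = 1550117442

1550117442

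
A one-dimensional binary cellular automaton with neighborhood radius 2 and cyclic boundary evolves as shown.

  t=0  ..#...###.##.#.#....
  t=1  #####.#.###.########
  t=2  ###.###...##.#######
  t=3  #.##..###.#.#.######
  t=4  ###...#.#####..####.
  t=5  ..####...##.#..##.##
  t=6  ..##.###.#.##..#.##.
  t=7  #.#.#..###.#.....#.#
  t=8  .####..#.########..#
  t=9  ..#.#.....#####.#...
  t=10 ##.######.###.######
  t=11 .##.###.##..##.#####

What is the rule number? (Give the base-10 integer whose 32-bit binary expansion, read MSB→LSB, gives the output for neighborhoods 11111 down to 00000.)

3178464727

  #####|#  b31=1 t=1,i=0
  ####.|.  b30=0 t=1,i=3
  ###.#|#  b29=1 t=0,i=8
  ###..|#  b28=1 t=2,i=6
  ##.##|#  b27=1 t=0,i=9
  ##.#.|#  b26=1 t=0,i=12
  ##..#|.  b25=0 t=3,i=4
  ##...|#  b24=1 t=2,i=7
  #.###|.  b23=0 t=1,i=8
  #.##.|#  b22=1 t=0,i=10
  #.#.#|#  b21=1 t=0,i=13
  #.#..|#  b20=1 t=0,i=15
  #..##|.  b19=0 t=3,i=5
  #..#.|.  b18=0 t=6,i=14
  #...#|#  b17=1 t=0,i=4
  #....|#  b16=1 t=0,i=17
  .####|#  b15=1 t=1,i=13
  .###.|.  b14=0 t=0,i=7
  .##.#|.  b13=0 t=0,i=11
  .##..|.  b12=0 t=3,i=3
  .#.##|.  b11=0 t=1,i=7
  .#.#.|#  b10=1 t=0,i=14
  .#..#|.  b9=0 t=5,i=13
  .#...|#  b8=1 t=0,i=3
  ..###|#  b7=1 t=0,i=6
  ..##.|#  b6=1 t=2,i=10
  ..#.#|.  b5=0 t=4,i=6
  ..#..|#  b4=1 t=0,i=2
  ...##|.  b3=0 t=0,i=5
  ...#.|#  b2=1 t=0,i=1
  ....#|#  b1=1 t=0,i=0
  .....|#  b0=1 t=0,i=18
  bits 10111101011100111000010111010111 = 3178464727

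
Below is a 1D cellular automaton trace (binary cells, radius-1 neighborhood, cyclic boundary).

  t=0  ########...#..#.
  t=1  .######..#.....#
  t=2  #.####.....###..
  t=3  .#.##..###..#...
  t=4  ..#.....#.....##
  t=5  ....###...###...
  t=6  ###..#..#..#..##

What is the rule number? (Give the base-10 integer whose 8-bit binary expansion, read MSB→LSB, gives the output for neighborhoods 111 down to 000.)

  [7] ### => #  t=0,i=1
  [6] ##. => .  t=0,i=7
  [5] #.# => #  t=0,i=15
  [4] #.. => .  t=0,i=8
  [3] .## => .  t=0,i=0
  [2] .#. => .  t=0,i=11
  [1] ..# => .  t=0,i=10
  [0] ... => #  t=0,i=9
  bits 10100001 = 161

161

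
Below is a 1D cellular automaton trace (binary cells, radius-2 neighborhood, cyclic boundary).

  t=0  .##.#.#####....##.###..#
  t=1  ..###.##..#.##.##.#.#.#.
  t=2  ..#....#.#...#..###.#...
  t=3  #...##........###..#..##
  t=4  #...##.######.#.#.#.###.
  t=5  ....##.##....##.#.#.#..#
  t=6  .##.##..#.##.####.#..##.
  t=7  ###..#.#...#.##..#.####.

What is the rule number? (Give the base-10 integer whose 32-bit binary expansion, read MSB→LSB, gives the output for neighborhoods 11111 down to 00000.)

346927811

  [31] ##### => .  t=0,i=8
  [30] ####. => .  t=0,i=9
  [29] ###.# => .  t=1,i=4
  [28] ###.. => #  t=0,i=10
  [27] ##.## => .  t=0,i=17
  [26] ##.#. => #  t=0,i=3
  [25] ##..# => .  t=0,i=21
  [24] ##... => .  t=0,i=11
  [23] #.### => #  t=0,i=6
  [22] #.##. => .  t=0,i=1
  [21] #.#.# => #  t=0,i=4
  [20] #.#.. => .  t=1,i=22
  [19] #..## => #  t=2,i=15
  [18] #..#. => #  t=0,i=22
  [17] #...# => .  t=1,i=0
  [16] #.... => #  t=0,i=12
  [15] .#### => #  t=0,i=7
  [14] .###. => .  t=0,i=19
  [13] .##.# => #  t=0,i=2
  [12] .##.. => #  t=1,i=7
  [11] .#.## => .  t=0,i=0
  [10] .#.#. => .  t=1,i=19
  [9] .#..# => #  t=2,i=14
  [8] .#... => .  t=1,i=23
  [7] ..### => #  t=1,i=2
  [6] ..##. => #  t=0,i=15
  [5] ..#.# => .  t=0,i=23
  [4] ..#.. => .  t=2,i=2
  [3] ...## => .  t=0,i=14
  [2] ...#. => .  t=2,i=1
  [1] ....# => #  t=0,i=13
  [0] ..... => #  t=2,i=23
  bits 00010100101011011011001011000011 = 346927811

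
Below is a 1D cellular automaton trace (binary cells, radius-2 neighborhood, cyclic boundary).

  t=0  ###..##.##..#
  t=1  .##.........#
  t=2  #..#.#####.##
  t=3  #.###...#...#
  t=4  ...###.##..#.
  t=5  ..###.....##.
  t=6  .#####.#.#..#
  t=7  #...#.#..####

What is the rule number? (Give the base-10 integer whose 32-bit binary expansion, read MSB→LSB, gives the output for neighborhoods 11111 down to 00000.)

1427393213

  [31] ##### => .  t=2,i=7
  [30] ####. => #  t=0,i=1
  [29] ###.# => .  t=2,i=9
  [28] ###.. => #  t=0,i=2
  [27] ##.## => .  t=0,i=7
  [26] ##.#. => #  t=6,i=6
  [25] ##..# => .  t=0,i=3
  [24] ##... => #  t=1,i=3
  [23] #.### => .  t=2,i=5
  [22] #.##. => .  t=0,i=8
  [21] #.#.# => .  t=6,i=7
  [20] #.#.. => #  t=6,i=9
  [19] #..## => .  t=0,i=4
  [18] #..#. => #  t=2,i=2
  [17] #...# => .  t=3,i=6
  [16] #.... => .  t=1,i=4
  [15] .#### => .  t=0,i=0
  [14] .###. => #  t=2,i=12
  [13] .##.# => .  t=0,i=6
  [12] .##.. => .  t=0,i=9
  [11] .#.## => #  t=1,i=0
  [10] .#.#. => .  t=6,i=8
  [9] .#..# => #  t=6,i=10
  [8] .#... => .  t=3,i=9
  [7] ..### => #  t=0,i=12
  [6] ..##. => .  t=0,i=5
  [5] ..#.# => #  t=1,i=12
  [4] ..#.. => #  t=3,i=8
  [3] ...## => #  t=3,i=11
  [2] ...#. => #  t=1,i=11
  [1] ....# => .  t=1,i=10
  [0] ..... => #  t=1,i=5
  bits 01010101000101000100101010111101 = 1427393213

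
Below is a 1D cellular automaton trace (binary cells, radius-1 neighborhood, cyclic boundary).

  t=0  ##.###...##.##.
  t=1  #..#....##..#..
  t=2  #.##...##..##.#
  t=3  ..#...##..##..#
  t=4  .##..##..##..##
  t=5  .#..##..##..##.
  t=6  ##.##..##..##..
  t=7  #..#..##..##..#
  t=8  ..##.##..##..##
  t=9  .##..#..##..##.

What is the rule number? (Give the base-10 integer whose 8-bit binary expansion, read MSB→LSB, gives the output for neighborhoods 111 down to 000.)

  nb ###: next=.  (t=0,i=4, bit7=0)
  nb ##.: next=.  (t=0,i=1, bit6=0)
  nb #.#: next=.  (t=0,i=2, bit5=0)
  nb #..: next=.  (t=0,i=6, bit4=0)
  nb .##: next=#  (t=0,i=0, bit3=1)
  nb .#.: next=#  (t=1,i=0, bit2=1)
  nb ..#: next=#  (t=0,i=8, bit1=1)
  nb ...: next=.  (t=0,i=7, bit0=0)
  bits 00001110 = 14

14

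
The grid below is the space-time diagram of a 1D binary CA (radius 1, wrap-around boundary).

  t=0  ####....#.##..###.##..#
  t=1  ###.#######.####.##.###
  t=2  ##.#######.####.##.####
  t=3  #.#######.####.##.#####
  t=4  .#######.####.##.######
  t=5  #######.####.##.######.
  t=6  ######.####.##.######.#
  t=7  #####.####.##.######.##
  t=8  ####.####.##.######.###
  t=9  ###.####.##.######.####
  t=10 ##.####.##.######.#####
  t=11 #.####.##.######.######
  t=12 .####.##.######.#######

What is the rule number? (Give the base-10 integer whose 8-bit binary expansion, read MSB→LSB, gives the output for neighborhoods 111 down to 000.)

191

  ###|#  b7=1 t=0,i=0
  ##.|.  b6=0 t=0,i=3
  #.#|#  b5=1 t=0,i=9
  #..|#  b4=1 t=0,i=4
  .##|#  b3=1 t=0,i=10
  .#.|#  b2=1 t=0,i=8
  ..#|#  b1=1 t=0,i=7
  ...|#  b0=1 t=0,i=5
  bits 10111111 = 191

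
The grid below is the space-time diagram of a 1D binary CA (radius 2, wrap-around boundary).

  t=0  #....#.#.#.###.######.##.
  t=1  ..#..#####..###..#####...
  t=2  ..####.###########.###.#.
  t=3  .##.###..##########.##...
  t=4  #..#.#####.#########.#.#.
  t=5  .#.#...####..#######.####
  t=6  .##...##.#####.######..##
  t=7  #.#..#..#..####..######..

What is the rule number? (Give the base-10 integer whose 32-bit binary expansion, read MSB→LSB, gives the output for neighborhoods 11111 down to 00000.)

4197013176

  nb #####: next=#  (t=0,i=17, bit31=1)
  nb ####.: next=#  (t=0,i=19, bit30=1)
  nb ###.#: next=#  (t=0,i=13, bit29=1)
  nb ###..: next=#  (t=1,i=9, bit28=1)
  nb ##.##: next=#  (t=0,i=14, bit27=1)
  nb ##.#.: next=.  (t=0,i=24, bit26=0)
  nb ##..#: next=#  (t=1,i=10, bit25=1)
  nb ##...: next=.  (t=1,i=22, bit24=0)
  nb #.###: next=.  (t=0,i=11, bit23=0)
  nb #.##.: next=.  (t=0,i=22, bit22=0)
  nb #.#.#: next=#  (t=0,i=7, bit21=1)
  nb #.#..: next=.  (t=0,i=0, bit20=0)
  nb #..##: next=#  (t=1,i=4, bit19=1)
  nb #..#.: next=.  (t=4,i=2, bit18=0)
  nb #...#: next=.  (t=2,i=0, bit17=0)
  nb #....: next=#  (t=0,i=2, bit16=1)
  nb .####: next=.  (t=0,i=16, bit15=0)
  nb .###.: next=#  (t=0,i=12, bit14=1)
  nb .##.#: next=.  (t=0,i=23, bit13=0)
  nb .##..: next=#  (t=3,i=21, bit12=1)
  nb .#.##: next=.  (t=0,i=10, bit11=0)
  nb .#.#.: next=#  (t=0,i=6, bit10=1)
  nb .#..#: next=#  (t=1,i=3, bit9=1)
  nb .#...: next=.  (t=0,i=1, bit8=0)
  nb ..###: next=#  (t=1,i=5, bit7=1)
  nb ..##.: next=.  (t=3,i=1, bit6=0)
  nb ..#.#: next=#  (t=0,i=5, bit5=1)
  nb ..#..: next=#  (t=1,i=2, bit4=1)
  nb ...##: next=#  (t=2,i=1, bit3=1)
  nb ...#.: next=.  (t=0,i=4, bit2=0)
  nb ....#: next=.  (t=0,i=3, bit1=0)
  nb .....: next=.  (t=1,i=24, bit0=0)
  bits 11111010001010010101011010111000 = 4197013176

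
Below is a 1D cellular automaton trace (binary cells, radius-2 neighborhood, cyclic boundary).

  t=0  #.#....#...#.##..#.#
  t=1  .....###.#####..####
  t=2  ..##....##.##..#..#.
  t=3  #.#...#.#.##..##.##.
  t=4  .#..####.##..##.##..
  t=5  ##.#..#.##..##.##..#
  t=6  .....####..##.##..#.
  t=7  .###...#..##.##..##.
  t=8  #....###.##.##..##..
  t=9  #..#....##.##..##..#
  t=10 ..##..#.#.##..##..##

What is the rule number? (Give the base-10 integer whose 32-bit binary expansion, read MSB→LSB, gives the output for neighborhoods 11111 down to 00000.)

  #####|#  b31=1 t=1,i=11
  ####.|#  b30=1 t=1,i=12
  ###.#|.  b29=0 t=1,i=7
  ###..|.  b28=0 t=1,i=13
  ##.##|#  b27=1 t=1,i=8
  ##.#.|.  b26=0 t=0,i=1
  ##..#|.  b25=0 t=0,i=15
  ##...|.  b24=0 t=1,i=0
  #.###|#  b23=1 t=1,i=9
  #.##.|#  b22=1 t=0,i=13
  #.#.#|.  b21=0 t=3,i=0
  #.#..|.  b20=0 t=0,i=2
  #..##|#  b19=1 t=1,i=15
  #..#.|#  b18=1 t=0,i=16
  #...#|#  b17=1 t=0,i=9
  #....|.  b16=0 t=0,i=4
  .####|.  b15=0 t=1,i=10
  .###.|.  b14=0 t=1,i=6
  .##.#|.  b13=0 t=0,i=0
  .##..|.  b12=0 t=0,i=14
  .#.##|#  b11=1 t=0,i=12
  .#.#.|#  b10=1 t=3,i=1
  .#..#|.  b9=0 t=2,i=16
  .#...|.  b8=0 t=0,i=3
  ..###|.  b7=0 t=1,i=5
  ..##.|#  b6=1 t=2,i=2
  ..#.#|#  b5=1 t=0,i=11
  ..#..|#  b4=1 t=0,i=7
  ...##|.  b3=0 t=1,i=4
  ...#.|#  b2=1 t=0,i=6
  ....#|#  b1=1 t=0,i=5
  .....|#  b0=1 t=1,i=2
  bits 11001000110011100000110001110111 = 3368946807

3368946807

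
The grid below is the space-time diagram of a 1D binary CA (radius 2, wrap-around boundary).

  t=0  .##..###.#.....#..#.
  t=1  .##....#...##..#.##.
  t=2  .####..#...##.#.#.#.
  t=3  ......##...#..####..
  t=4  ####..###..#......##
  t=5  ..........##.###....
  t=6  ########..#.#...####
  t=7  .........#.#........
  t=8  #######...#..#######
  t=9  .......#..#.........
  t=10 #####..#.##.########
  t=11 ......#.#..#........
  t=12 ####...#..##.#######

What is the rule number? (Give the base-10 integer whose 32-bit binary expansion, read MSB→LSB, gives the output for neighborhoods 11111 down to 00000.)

  nb #####: next=.  (t=4,i=0, bit31=0)
  nb ####.: next=.  (t=2,i=3, bit30=0)
  nb ###.#: next=#  (t=0,i=7, bit29=1)
  nb ###..: next=.  (t=2,i=4, bit28=0)
  nb ##.##: next=#  (t=5,i=12, bit27=1)
  nb ##.#.: next=.  (t=0,i=8, bit26=0)
  nb ##..#: next=.  (t=0,i=3, bit25=0)
  nb ##...: next=#  (t=1,i=3, bit24=1)
  nb #.###: next=.  (t=5,i=13, bit23=0)
  nb #.##.: next=.  (t=1,i=17, bit22=0)
  nb #.#.#: next=#  (t=2,i=14, bit21=1)
  nb #.#..: next=.  (t=0,i=9, bit20=0)
  nb #..##: next=.  (t=0,i=0, bit19=0)
  nb #..#.: next=#  (t=0,i=17, bit18=1)
  nb #...#: next=.  (t=1,i=9, bit17=0)
  nb #....: next=#  (t=0,i=11, bit16=1)
  nb .####: next=.  (t=2,i=2, bit15=0)
  nb .###.: next=.  (t=0,i=6, bit14=0)
  nb .##.#: next=.  (t=2,i=12, bit13=0)
  nb .##..: next=#  (t=0,i=2, bit12=1)
  nb .#.##: next=#  (t=1,i=16, bit11=1)
  nb .#.#.: next=#  (t=2,i=15, bit10=1)
  nb .#..#: next=.  (t=0,i=16, bit9=0)
  nb .#...: next=.  (t=0,i=10, bit8=0)
  nb ..###: next=.  (t=0,i=5, bit7=0)
  nb ..##.: next=#  (t=0,i=1, bit6=1)
  nb ..#.#: next=.  (t=1,i=15, bit5=0)
  nb ..#..: next=#  (t=0,i=15, bit4=1)
  nb ...##: next=.  (t=1,i=10, bit3=0)
  nb ...#.: next=.  (t=0,i=14, bit2=0)
  nb ....#: next=.  (t=0,i=13, bit1=0)
  nb .....: next=#  (t=0,i=12, bit0=1)
  bits 00101001001001010001110001010001 = 690297937

690297937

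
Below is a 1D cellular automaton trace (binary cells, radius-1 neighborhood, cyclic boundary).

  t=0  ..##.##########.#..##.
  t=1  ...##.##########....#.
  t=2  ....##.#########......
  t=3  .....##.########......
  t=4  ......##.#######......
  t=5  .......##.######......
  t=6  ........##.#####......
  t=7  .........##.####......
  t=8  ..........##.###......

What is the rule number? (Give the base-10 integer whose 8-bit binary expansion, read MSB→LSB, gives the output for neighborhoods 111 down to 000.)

  ###|#  b7=1 t=0,i=6
  ##.|#  b6=1 t=0,i=3
  #.#|#  b5=1 t=0,i=4
  #..|.  b4=0 t=0,i=17
  .##|.  b3=0 t=0,i=2
  .#.|.  b2=0 t=0,i=16
  ..#|.  b1=0 t=0,i=1
  ...|.  b0=0 t=0,i=0
  bits 11100000 = 224

224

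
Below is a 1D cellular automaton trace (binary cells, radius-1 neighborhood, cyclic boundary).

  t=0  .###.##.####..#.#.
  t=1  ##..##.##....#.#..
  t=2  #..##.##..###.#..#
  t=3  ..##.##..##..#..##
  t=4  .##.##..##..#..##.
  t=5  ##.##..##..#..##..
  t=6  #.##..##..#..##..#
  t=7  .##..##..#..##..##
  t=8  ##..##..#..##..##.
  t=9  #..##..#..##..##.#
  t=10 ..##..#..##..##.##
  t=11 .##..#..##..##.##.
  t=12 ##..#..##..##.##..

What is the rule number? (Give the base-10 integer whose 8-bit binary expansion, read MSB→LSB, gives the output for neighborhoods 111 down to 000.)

  ### -> .   bit 7 = 0  t=0,i=2
  ##. -> .   bit 6 = 0  t=0,i=3
  #.# -> #   bit 5 = 1  t=0,i=4
  #.. -> .   bit 4 = 0  t=0,i=12
  .## -> #   bit 3 = 1  t=0,i=1
  .#. -> .   bit 2 = 0  t=0,i=14
  ..# -> #   bit 1 = 1  t=0,i=0
  ... -> #   bit 0 = 1  t=1,i=10
  bits 00101011 = 43

43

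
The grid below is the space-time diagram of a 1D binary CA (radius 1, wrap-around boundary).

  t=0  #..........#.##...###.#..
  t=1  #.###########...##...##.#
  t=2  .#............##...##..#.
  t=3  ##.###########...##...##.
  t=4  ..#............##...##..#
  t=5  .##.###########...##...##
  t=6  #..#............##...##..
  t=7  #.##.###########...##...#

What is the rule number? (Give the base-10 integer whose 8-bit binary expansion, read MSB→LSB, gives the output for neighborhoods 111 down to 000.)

39

  ###|.  b7=0 t=0,i=19
  ##.|.  b6=0 t=0,i=14
  #.#|#  b5=1 t=0,i=12
  #..|.  b4=0 t=0,i=1
  .##|.  b3=0 t=0,i=13
  .#.|#  b2=1 t=0,i=0
  ..#|#  b1=1 t=0,i=10
  ...|#  b0=1 t=0,i=2
  bits 00100111 = 39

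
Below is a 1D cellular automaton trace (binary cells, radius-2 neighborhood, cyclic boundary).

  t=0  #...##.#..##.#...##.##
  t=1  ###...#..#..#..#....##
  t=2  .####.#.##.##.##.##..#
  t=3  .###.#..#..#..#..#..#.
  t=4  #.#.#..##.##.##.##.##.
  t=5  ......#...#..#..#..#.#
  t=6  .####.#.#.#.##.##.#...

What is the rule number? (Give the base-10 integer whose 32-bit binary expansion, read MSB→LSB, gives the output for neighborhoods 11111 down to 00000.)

  ##### -> .   bit 31 = 0  t=1,i=0
  ####. -> #   bit 30 = 1  t=1,i=1
  ###.# -> .   bit 29 = 0  t=2,i=4
  ###.. -> #   bit 28 = 1  t=0,i=0
  ##.## -> .   bit 27 = 0  t=0,i=19
  ##.#. -> #   bit 26 = 1  t=0,i=6
  ##..# -> .   bit 25 = 0  t=2,i=19
  ##... -> #   bit 24 = 1  t=0,i=1
  #.### -> #   bit 23 = 1  t=0,i=20
  #.##. -> #   bit 22 = 1  t=2,i=8
  #.#.# -> .   bit 21 = 0  t=2,i=6
  #.#.. -> .   bit 20 = 0  t=0,i=7
  #..## -> #   bit 19 = 1  t=0,i=9
  #..#. -> #   bit 18 = 1  t=1,i=8
  #...# -> #   bit 17 = 1  t=0,i=2
  #.... -> #   bit 16 = 1  t=1,i=17
  .#### -> #   bit 15 = 1  t=1,i=21
  .###. -> #   bit 14 = 1  t=0,i=21
  .##.# -> .   bit 13 = 0  t=0,i=5
  .##.. -> .   bit 12 = 0  t=2,i=18
  .#.## -> .   bit 11 = 0  t=2,i=0
  .#.#. -> .   bit 10 = 0  t=4,i=1
  .#..# -> .   bit 9 = 0  t=0,i=8
  .#... -> .   bit 8 = 0  t=0,i=14
  ..### -> .   bit 7 = 0  t=1,i=20
  ..##. -> .   bit 6 = 0  t=0,i=4
  ..#.# -> .   bit 5 = 0  t=2,i=21
  ..#.. -> #   bit 4 = 1  t=1,i=6
  ...## -> .   bit 3 = 0  t=0,i=3
  ...#. -> .   bit 2 = 0  t=1,i=5
  ....# -> #   bit 1 = 1  t=1,i=18
  ..... -> #   bit 0 = 1  t=5,i=2
  bits 01010101110011111100000000010011 = 1439678483

1439678483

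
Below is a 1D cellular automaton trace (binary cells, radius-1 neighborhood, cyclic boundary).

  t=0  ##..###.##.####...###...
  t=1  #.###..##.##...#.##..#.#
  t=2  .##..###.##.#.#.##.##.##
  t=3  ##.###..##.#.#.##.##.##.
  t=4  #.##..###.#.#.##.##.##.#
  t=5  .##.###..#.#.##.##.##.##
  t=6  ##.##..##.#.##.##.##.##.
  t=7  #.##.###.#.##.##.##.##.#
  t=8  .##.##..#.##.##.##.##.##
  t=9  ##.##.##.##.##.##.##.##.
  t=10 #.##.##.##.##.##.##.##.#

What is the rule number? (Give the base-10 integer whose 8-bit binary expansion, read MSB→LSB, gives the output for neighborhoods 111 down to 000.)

  nb ###: next=.  (t=0,i=5, bit7=0)
  nb ##.: next=.  (t=0,i=1, bit6=0)
  nb #.#: next=#  (t=0,i=7, bit5=1)
  nb #..: next=#  (t=0,i=2, bit4=1)
  nb .##: next=#  (t=0,i=0, bit3=1)
  nb .#.: next=.  (t=1,i=15, bit2=0)
  nb ..#: next=#  (t=0,i=3, bit1=1)
  nb ...: next=.  (t=0,i=16, bit0=0)
  bits 00111010 = 58

58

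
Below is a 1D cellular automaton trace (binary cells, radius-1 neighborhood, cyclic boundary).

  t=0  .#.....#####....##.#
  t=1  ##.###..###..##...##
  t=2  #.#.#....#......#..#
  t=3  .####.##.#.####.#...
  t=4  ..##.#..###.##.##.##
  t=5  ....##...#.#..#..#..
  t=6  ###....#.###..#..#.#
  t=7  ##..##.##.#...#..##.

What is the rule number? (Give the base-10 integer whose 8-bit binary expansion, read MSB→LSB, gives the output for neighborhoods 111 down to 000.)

  nb ###: next=#  (t=0,i=8, bit7=1)
  nb ##.: next=.  (t=0,i=11, bit6=0)
  nb #.#: next=#  (t=0,i=0, bit5=1)
  nb #..: next=.  (t=0,i=2, bit4=0)
  nb .##: next=.  (t=0,i=7, bit3=0)
  nb .#.: next=#  (t=0,i=1, bit2=1)
  nb ..#: next=.  (t=0,i=6, bit1=0)
  nb ...: next=#  (t=0,i=3, bit0=1)
  bits 10100101 = 165

165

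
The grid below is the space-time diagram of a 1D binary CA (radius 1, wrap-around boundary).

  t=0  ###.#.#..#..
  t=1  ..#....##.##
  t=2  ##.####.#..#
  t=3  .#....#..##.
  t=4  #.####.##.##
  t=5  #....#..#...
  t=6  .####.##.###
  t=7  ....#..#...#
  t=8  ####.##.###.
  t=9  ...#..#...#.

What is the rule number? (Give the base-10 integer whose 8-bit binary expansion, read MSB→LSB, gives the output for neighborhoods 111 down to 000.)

  [7] ### => .  t=0,i=1
  [6] ##. => #  t=0,i=2
  [5] #.# => .  t=0,i=3
  [4] #.. => #  t=0,i=7
  [3] .## => .  t=0,i=0
  [2] .#. => .  t=0,i=4
  [1] ..# => #  t=0,i=8
  [0] ... => #  t=1,i=4
  bits 01010011 = 83

83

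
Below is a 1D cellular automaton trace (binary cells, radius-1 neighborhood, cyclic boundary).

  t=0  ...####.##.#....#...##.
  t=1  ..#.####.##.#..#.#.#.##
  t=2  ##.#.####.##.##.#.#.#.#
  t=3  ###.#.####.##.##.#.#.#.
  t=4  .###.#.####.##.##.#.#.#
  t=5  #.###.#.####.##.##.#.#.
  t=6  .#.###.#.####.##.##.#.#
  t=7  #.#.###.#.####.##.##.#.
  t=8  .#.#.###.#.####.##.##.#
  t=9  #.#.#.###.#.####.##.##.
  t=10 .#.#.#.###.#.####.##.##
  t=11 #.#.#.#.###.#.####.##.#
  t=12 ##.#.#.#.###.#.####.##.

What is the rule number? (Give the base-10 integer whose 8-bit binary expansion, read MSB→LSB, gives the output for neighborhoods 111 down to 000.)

242

  nb ###: next=#  (t=0,i=4, bit7=1)
  nb ##.: next=#  (t=0,i=6, bit6=1)
  nb #.#: next=#  (t=0,i=7, bit5=1)
  nb #..: next=#  (t=0,i=12, bit4=1)
  nb .##: next=.  (t=0,i=3, bit3=0)
  nb .#.: next=.  (t=0,i=11, bit2=0)
  nb ..#: next=#  (t=0,i=2, bit1=1)
  nb ...: next=.  (t=0,i=0, bit0=0)
  bits 11110010 = 242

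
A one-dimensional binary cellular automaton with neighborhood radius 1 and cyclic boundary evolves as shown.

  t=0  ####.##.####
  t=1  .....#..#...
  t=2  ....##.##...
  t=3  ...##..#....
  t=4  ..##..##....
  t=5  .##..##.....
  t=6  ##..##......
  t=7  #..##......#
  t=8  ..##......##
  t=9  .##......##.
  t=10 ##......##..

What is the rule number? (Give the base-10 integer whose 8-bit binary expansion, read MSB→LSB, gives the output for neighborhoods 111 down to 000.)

  ### -> .   bit 7 = 0  t=0,i=0
  ##. -> .   bit 6 = 0  t=0,i=3
  #.# -> .   bit 5 = 0  t=0,i=4
  #.. -> .   bit 4 = 0  t=1,i=6
  .## -> #   bit 3 = 1  t=0,i=5
  .#. -> #   bit 2 = 1  t=1,i=5
  ..# -> #   bit 1 = 1  t=1,i=4
  ... -> .   bit 0 = 0  t=1,i=0
  bits 00001110 = 14

14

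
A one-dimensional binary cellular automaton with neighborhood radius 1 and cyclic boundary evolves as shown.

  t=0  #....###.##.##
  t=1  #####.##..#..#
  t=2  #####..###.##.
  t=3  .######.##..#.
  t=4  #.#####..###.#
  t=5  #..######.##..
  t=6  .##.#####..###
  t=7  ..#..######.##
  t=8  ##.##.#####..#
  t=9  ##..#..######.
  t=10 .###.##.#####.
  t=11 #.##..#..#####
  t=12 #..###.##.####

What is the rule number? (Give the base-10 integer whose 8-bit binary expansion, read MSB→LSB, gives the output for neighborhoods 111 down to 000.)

  nb ###: next=#  (t=0,i=6, bit7=1)
  nb ##.: next=#  (t=0,i=0, bit6=1)
  nb #.#: next=.  (t=0,i=8, bit5=0)
  nb #..: next=#  (t=0,i=1, bit4=1)
  nb .##: next=.  (t=0,i=5, bit3=0)
  nb .#.: next=.  (t=1,i=10, bit2=0)
  nb ..#: next=#  (t=0,i=4, bit1=1)
  nb ...: next=#  (t=0,i=2, bit0=1)
  bits 11010011 = 211

211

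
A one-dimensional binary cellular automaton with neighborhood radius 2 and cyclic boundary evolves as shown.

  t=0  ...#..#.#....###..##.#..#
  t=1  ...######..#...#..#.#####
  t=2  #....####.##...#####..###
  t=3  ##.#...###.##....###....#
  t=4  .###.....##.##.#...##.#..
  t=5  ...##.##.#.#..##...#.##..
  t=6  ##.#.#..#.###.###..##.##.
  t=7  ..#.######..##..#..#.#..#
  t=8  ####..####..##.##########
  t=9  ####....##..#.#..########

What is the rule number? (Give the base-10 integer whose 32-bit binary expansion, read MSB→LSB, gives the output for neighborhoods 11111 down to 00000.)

  [31] ##### => #  t=1,i=5
  [30] ####. => #  t=1,i=7
  [29] ###.# => #  t=2,i=8
  [28] ###.. => #  t=0,i=15
  [27] ##.## => #  t=2,i=9
  [26] ##.#. => #  t=0,i=20
  [25] ##..# => .  t=0,i=16
  [24] ##... => #  t=1,i=0
  [23] #.### => .  t=1,i=20
  [22] #.##. => .  t=2,i=10
  [21] #.#.# => .  t=5,i=9
  [20] #.#.. => #  t=0,i=8
  [19] #..## => .  t=0,i=17
  [18] #..#. => #  t=0,i=5
  [17] #...# => .  t=0,i=1
  [16] #.... => .  t=0,i=10
  [15] .#### => .  t=1,i=4
  [14] .###. => .  t=0,i=14
  [13] .##.# => .  t=0,i=19
  [12] .##.. => #  t=2,i=11
  [11] .#.## => #  t=1,i=19
  [10] .#.#. => #  t=0,i=7
  [9] .#..# => #  t=0,i=4
  [8] .#... => .  t=0,i=0
  [7] ..### => .  t=0,i=13
  [6] ..##. => #  t=0,i=18
  [5] ..#.# => #  t=0,i=6
  [4] ..#.. => #  t=0,i=3
  [3] ...## => .  t=0,i=12
  [2] ...#. => .  t=0,i=2
  [1] ....# => #  t=0,i=11
  [0] ..... => #  t=4,i=6
  bits 11111101000101000001111001110011 = 4245954163

4245954163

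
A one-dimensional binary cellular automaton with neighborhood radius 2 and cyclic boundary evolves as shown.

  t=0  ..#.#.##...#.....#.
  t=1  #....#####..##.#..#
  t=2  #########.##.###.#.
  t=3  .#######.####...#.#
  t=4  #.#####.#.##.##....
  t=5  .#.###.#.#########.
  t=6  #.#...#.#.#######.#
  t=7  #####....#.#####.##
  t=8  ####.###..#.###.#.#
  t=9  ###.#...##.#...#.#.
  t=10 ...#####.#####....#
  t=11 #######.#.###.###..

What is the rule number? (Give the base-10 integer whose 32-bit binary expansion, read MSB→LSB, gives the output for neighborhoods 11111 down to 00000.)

3479157130

  nb #####: next=#  (t=1,i=7, bit31=1)
  nb ####.: next=#  (t=1,i=8, bit30=1)
  nb ###.#: next=.  (t=2,i=8, bit29=0)
  nb ###..: next=.  (t=1,i=9, bit28=0)
  nb ##.##: next=#  (t=2,i=9, bit27=1)
  nb ##.#.: next=#  (t=1,i=14, bit26=1)
  nb ##..#: next=#  (t=1,i=10, bit25=1)
  nb ##...: next=#  (t=0,i=8, bit24=1)
  nb #.###: next=.  (t=2,i=0, bit23=0)
  nb #.##.: next=#  (t=0,i=6, bit22=1)
  nb #.#.#: next=.  (t=0,i=4, bit21=0)
  nb #.#..: next=#  (t=1,i=15, bit20=1)
  nb #..##: next=#  (t=1,i=11, bit19=1)
  nb #..#.: next=#  (t=5,i=0, bit18=1)
  nb #...#: next=#  (t=0,i=0, bit17=1)
  nb #....: next=#  (t=0,i=13, bit16=1)
  nb .####: next=#  (t=1,i=6, bit15=1)
  nb .###.: next=.  (t=2,i=14, bit14=0)
  nb .##.#: next=#  (t=1,i=13, bit13=1)
  nb .##..: next=#  (t=0,i=7, bit12=1)
  nb .#.##: next=#  (t=0,i=5, bit11=1)
  nb .#.#.: next=.  (t=0,i=3, bit10=0)
  nb .#..#: next=.  (t=1,i=16, bit9=0)
  nb .#...: next=#  (t=0,i=12, bit8=1)
  nb ..###: next=#  (t=1,i=5, bit7=1)
  nb ..##.: next=.  (t=1,i=12, bit6=0)
  nb ..#.#: next=.  (t=0,i=2, bit5=0)
  nb ..#..: next=.  (t=0,i=11, bit4=0)
  nb ...##: next=#  (t=1,i=4, bit3=1)
  nb ...#.: next=.  (t=0,i=1, bit2=0)
  nb ....#: next=#  (t=0,i=15, bit1=1)
  nb .....: next=.  (t=0,i=14, bit0=0)
  bits 11001111010111111011100110001010 = 3479157130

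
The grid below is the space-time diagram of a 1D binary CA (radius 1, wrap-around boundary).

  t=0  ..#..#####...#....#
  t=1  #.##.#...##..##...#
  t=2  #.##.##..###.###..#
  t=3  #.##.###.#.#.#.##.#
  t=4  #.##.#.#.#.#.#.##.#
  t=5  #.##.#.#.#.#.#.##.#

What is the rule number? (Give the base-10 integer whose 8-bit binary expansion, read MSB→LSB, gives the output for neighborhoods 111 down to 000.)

  ###|.  b7=0 t=0,i=6
  ##.|#  b6=1 t=0,i=9
  #.#|.  b5=0 t=1,i=1
  #..|#  b4=1 t=0,i=0
  .##|#  b3=1 t=0,i=5
  .#.|#  b2=1 t=0,i=2
  ..#|.  b1=0 t=0,i=1
  ...|.  b0=0 t=0,i=11
  bits 01011100 = 92

92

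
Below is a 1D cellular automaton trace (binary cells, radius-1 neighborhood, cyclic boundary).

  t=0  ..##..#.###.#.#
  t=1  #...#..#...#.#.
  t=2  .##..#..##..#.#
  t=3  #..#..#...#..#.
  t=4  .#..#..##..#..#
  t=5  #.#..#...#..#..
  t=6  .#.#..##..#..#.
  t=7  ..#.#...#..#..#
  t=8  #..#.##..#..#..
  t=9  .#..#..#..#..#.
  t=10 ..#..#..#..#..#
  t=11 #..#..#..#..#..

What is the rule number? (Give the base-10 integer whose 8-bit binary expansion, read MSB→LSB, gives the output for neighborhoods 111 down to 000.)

49

  [7] ### => .  t=0,i=9
  [6] ##. => .  t=0,i=3
  [5] #.# => #  t=0,i=7
  [4] #.. => #  t=0,i=0
  [3] .## => .  t=0,i=2
  [2] .#. => .  t=0,i=6
  [1] ..# => .  t=0,i=1
  [0] ... => #  t=1,i=2
  bits 00110001 = 49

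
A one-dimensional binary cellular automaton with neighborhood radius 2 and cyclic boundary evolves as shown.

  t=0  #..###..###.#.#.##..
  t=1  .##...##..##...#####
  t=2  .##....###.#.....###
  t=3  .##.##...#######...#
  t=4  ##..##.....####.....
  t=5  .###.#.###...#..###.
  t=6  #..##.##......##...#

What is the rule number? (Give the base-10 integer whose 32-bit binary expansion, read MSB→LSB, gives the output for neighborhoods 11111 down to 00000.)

3873250051

  ##### -> #   bit 31 = 1  t=1,i=17
  ####. -> #   bit 30 = 1  t=1,i=18
  ###.# -> #   bit 29 = 1  t=0,i=10
  ###.. -> .   bit 28 = 0  t=0,i=5
  ##.## -> .   bit 27 = 0  t=1,i=0
  ##.#. -> #   bit 26 = 1  t=0,i=11
  ##..# -> #   bit 25 = 1  t=0,i=6
  ##... -> .   bit 24 = 0  t=1,i=3
  #.### -> #   bit 23 = 1  t=5,i=7
  #.##. -> #   bit 22 = 1  t=0,i=16
  #.#.# -> .   bit 21 = 0  t=0,i=12
  #.#.. -> #   bit 20 = 1  t=2,i=11
  #..## -> #   bit 19 = 1  t=0,i=2
  #..#. -> #   bit 18 = 1  t=0,i=19
  #...# -> .   bit 17 = 0  t=1,i=4
  #.... -> #   bit 16 = 1  t=2,i=4
  .#### -> .   bit 15 = 0  t=1,i=16
  .###. -> .   bit 14 = 0  t=0,i=4
  .##.# -> .   bit 13 = 0  t=3,i=2
  .##.. -> #   bit 12 = 1  t=0,i=17
  .#.## -> #   bit 11 = 1  t=0,i=15
  .#.#. -> .   bit 10 = 0  t=0,i=13
  .#..# -> #   bit 9 = 1  t=0,i=1
  .#... -> #   bit 8 = 1  t=2,i=12
  ..### -> .   bit 7 = 0  t=0,i=3
  ..##. -> .   bit 6 = 0  t=1,i=6
  ..#.# -> .   bit 5 = 0  t=3,i=19
  ..#.. -> .   bit 4 = 0  t=0,i=0
  ...## -> .   bit 3 = 0  t=1,i=5
  ...#. -> .   bit 2 = 0  t=3,i=18
  ....# -> #   bit 1 = 1  t=2,i=5
  ..... -> #   bit 0 = 1  t=2,i=14
  bits 11100110110111010001101100000011 = 3873250051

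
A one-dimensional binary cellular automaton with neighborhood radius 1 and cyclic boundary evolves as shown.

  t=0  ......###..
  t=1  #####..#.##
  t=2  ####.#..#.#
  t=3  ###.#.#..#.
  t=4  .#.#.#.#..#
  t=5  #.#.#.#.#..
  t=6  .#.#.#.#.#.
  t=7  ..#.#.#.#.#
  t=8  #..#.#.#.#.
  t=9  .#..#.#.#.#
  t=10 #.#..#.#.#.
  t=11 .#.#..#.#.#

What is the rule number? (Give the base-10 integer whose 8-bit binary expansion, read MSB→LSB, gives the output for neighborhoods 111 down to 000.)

177

  nb ###: next=#  (t=0,i=7, bit7=1)
  nb ##.: next=.  (t=0,i=8, bit6=0)
  nb #.#: next=#  (t=1,i=8, bit5=1)
  nb #..: next=#  (t=0,i=9, bit4=1)
  nb .##: next=.  (t=0,i=6, bit3=0)
  nb .#.: next=.  (t=1,i=7, bit2=0)
  nb ..#: next=.  (t=0,i=5, bit1=0)
  nb ...: next=#  (t=0,i=0, bit0=1)
  bits 10110001 = 177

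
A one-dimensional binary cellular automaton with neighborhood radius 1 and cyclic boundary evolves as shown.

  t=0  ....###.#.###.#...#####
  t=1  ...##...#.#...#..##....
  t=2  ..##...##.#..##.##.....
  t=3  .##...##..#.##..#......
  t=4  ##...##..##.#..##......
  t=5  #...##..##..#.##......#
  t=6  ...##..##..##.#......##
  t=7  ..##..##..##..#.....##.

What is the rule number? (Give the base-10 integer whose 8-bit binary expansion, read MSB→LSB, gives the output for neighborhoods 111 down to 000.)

  nb ###: next=.  (t=0,i=5, bit7=0)
  nb ##.: next=.  (t=0,i=6, bit6=0)
  nb #.#: next=.  (t=0,i=7, bit5=0)
  nb #..: next=.  (t=0,i=0, bit4=0)
  nb .##: next=#  (t=0,i=4, bit3=1)
  nb .#.: next=#  (t=0,i=8, bit2=1)
  nb ..#: next=#  (t=0,i=3, bit1=1)
  nb ...: next=.  (t=0,i=1, bit0=0)
  bits 00001110 = 14

14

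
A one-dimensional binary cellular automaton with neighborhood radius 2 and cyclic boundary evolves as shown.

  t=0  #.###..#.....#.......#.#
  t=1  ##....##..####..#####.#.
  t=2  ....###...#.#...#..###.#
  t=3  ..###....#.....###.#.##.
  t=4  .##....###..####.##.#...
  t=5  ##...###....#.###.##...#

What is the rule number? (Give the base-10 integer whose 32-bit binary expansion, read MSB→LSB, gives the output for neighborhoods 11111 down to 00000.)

1812212447

  ##### -> .   bit 31 = 0  t=1,i=18
  ####. -> #   bit 30 = 1  t=1,i=12
  ###.# -> #   bit 29 = 1  t=1,i=20
  ###.. -> .   bit 28 = 0  t=0,i=4
  ##.## -> #   bit 27 = 1  t=0,i=1
  ##.#. -> #   bit 26 = 1  t=1,i=21
  ##..# -> .   bit 25 = 0  t=0,i=5
  ##... -> .   bit 24 = 0  t=1,i=2
  #.### -> .   bit 23 = 0  t=0,i=2
  #.##. -> .   bit 22 = 0  t=0,i=23
  #.#.# -> .   bit 21 = 0  t=1,i=22
  #.#.. -> .   bit 20 = 0  t=2,i=12
  #..## -> .   bit 19 = 0  t=1,i=9
  #..#. -> #   bit 18 = 1  t=0,i=6
  #...# -> .   bit 17 = 0  t=2,i=8
  #.... -> .   bit 16 = 0  t=0,i=9
  .#### -> .   bit 15 = 0  t=1,i=11
  .###. -> .   bit 14 = 0  t=0,i=3
  .##.# -> #   bit 13 = 1  t=0,i=0
  .##.. -> .   bit 12 = 0  t=1,i=1
  .#.## -> #   bit 11 = 1  t=0,i=22
  .#.#. -> .   bit 10 = 0  t=2,i=11
  .#..# -> #   bit 9 = 1  t=2,i=17
  .#... -> .   bit 8 = 0  t=0,i=8
  ..### -> #   bit 7 = 1  t=1,i=10
  ..##. -> #   bit 6 = 1  t=1,i=6
  ..#.# -> .   bit 5 = 0  t=0,i=21
  ..#.. -> #   bit 4 = 1  t=0,i=7
  ...## -> #   bit 3 = 1  t=1,i=5
  ...#. -> #   bit 2 = 1  t=0,i=12
  ....# -> #   bit 1 = 1  t=0,i=11
  ..... -> #   bit 0 = 1  t=0,i=10
  bits 01101100000001000010101011011111 = 1812212447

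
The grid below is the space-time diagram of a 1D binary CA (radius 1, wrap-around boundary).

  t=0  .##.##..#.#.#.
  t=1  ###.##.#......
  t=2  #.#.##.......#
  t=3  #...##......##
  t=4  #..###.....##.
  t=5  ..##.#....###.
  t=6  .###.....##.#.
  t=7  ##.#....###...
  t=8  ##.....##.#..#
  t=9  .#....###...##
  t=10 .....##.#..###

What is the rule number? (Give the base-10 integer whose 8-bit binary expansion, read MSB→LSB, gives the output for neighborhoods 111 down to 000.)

  ### -> .   bit 7 = 0  t=1,i=1
  ##. -> #   bit 6 = 1  t=0,i=2
  #.# -> .   bit 5 = 0  t=0,i=3
  #.. -> .   bit 4 = 0  t=0,i=6
  .## -> #   bit 3 = 1  t=0,i=1
  .#. -> .   bit 2 = 0  t=0,i=8
  ..# -> #   bit 1 = 1  t=0,i=0
  ... -> .   bit 0 = 0  t=1,i=9
  bits 01001010 = 74

74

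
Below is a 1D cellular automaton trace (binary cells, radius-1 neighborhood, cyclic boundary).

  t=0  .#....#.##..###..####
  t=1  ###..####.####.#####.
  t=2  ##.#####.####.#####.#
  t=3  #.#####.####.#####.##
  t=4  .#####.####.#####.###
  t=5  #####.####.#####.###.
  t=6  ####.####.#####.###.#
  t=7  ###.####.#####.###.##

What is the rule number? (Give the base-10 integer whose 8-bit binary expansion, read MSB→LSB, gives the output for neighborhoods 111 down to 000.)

190

  nb ###: next=#  (t=0,i=13, bit7=1)
  nb ##.: next=.  (t=0,i=9, bit6=0)
  nb #.#: next=#  (t=0,i=0, bit5=1)
  nb #..: next=#  (t=0,i=2, bit4=1)
  nb .##: next=#  (t=0,i=8, bit3=1)
  nb .#.: next=#  (t=0,i=1, bit2=1)
  nb ..#: next=#  (t=0,i=5, bit1=1)
  nb ...: next=.  (t=0,i=3, bit0=0)
  bits 10111110 = 190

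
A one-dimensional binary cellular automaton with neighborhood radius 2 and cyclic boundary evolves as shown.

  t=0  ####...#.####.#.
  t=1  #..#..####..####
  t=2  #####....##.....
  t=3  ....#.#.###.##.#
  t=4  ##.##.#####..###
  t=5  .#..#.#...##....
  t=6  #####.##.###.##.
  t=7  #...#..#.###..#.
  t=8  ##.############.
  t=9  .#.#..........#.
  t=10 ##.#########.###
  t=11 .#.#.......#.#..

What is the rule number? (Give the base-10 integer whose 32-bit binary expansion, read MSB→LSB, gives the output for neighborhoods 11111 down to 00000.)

  [31] ##### => .  t=1,i=14
  [30] ####. => .  t=0,i=2
  [29] ###.# => #  t=0,i=12
  [28] ###.. => #  t=0,i=3
  [27] ##.## => .  t=3,i=11
  [26] ##.#. => #  t=0,i=13
  [25] ##..# => #  t=1,i=1
  [24] ##... => .  t=0,i=4
  [23] #.### => #  t=0,i=0
  [22] #.##. => .  t=3,i=12
  [21] #.#.# => #  t=0,i=14
  [20] #.#.. => #  t=3,i=15
  [19] #..## => .  t=1,i=5
  [18] #..#. => #  t=1,i=2
  [17] #...# => .  t=0,i=5
  [16] #.... => #  t=2,i=6
  [15] .#### => .  t=0,i=1
  [14] .###. => #  t=3,i=9
  [13] .##.# => #  t=3,i=13
  [12] .##.. => #  t=2,i=10
  [11] .#.## => #  t=0,i=8
  [10] .#.#. => .  t=3,i=5
  [9] .#..# => #  t=1,i=4
  [8] .#... => #  t=3,i=0
  [7] ..### => .  t=1,i=6
  [6] ..##. => #  t=2,i=9
  [5] ..#.# => #  t=0,i=7
  [4] ..#.. => #  t=1,i=3
  [3] ...## => #  t=2,i=8
  [2] ...#. => #  t=0,i=6
  [1] ....# => .  t=2,i=7
  [0] ..... => #  t=2,i=13
  bits 00110110101101010111101101111101 = 917863293

917863293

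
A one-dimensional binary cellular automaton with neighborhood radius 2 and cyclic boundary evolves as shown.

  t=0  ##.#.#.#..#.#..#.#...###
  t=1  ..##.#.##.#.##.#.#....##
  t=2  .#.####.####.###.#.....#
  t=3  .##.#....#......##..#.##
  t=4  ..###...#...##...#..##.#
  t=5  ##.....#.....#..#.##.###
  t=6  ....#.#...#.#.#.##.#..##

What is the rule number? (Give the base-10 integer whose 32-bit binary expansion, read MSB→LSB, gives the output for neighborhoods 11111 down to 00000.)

2218310181

  nb #####: next=#  (t=0,i=23, bit31=1)
  nb ####.: next=.  (t=0,i=0, bit30=0)
  nb ###.#: next=.  (t=0,i=1, bit29=0)
  nb ###..: next=.  (t=4,i=4, bit28=0)
  nb ##.##: next=.  (t=2,i=7, bit27=0)
  nb ##.#.: next=#  (t=0,i=2, bit26=1)
  nb ##..#: next=.  (t=1,i=0, bit25=0)
  nb ##...: next=.  (t=4,i=5, bit24=0)
  nb #.###: next=.  (t=2,i=3, bit23=0)
  nb #.##.: next=.  (t=1,i=7, bit22=0)
  nb #.#.#: next=#  (t=0,i=3, bit21=1)
  nb #.#..: next=#  (t=0,i=7, bit20=1)
  nb #..##: next=#  (t=1,i=1, bit19=1)
  nb #..#.: next=.  (t=0,i=9, bit18=0)
  nb #...#: next=.  (t=0,i=19, bit17=0)
  nb #....: next=.  (t=1,i=19, bit16=0)
  nb .####: next=#  (t=0,i=22, bit15=1)
  nb .###.: next=.  (t=2,i=14, bit14=0)
  nb .##.#: next=#  (t=1,i=3, bit13=1)
  nb .##..: next=#  (t=1,i=23, bit12=1)
  nb .#.##: next=#  (t=1,i=6, bit11=1)
  nb .#.#.: next=.  (t=0,i=4, bit10=0)
  nb .#..#: next=#  (t=0,i=8, bit9=1)
  nb .#...: next=.  (t=0,i=18, bit8=0)
  nb ..###: next=.  (t=0,i=21, bit7=0)
  nb ..##.: next=.  (t=1,i=2, bit6=0)
  nb ..#.#: next=#  (t=0,i=10, bit5=1)
  nb ..#..: next=.  (t=3,i=9, bit4=0)
  nb ...##: next=.  (t=0,i=20, bit3=0)
  nb ...#.: next=#  (t=2,i=22, bit2=1)
  nb ....#: next=.  (t=1,i=20, bit1=0)
  nb .....: next=#  (t=2,i=20, bit0=1)
  bits 10000100001110001011101000100101 = 2218310181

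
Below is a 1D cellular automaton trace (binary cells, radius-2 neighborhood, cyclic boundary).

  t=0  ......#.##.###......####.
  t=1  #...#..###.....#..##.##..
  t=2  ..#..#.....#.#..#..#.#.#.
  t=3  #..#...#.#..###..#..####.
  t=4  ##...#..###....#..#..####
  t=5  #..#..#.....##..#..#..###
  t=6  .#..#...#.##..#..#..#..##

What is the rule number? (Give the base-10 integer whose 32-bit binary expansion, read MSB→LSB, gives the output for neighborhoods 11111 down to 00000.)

  #####|#  b31=1 t=4,i=23
  ####.|#  b30=1 t=0,i=22
  ###.#|#  b29=1 t=3,i=23
  ###..|.  b28=0 t=0,i=13
  ##.##|.  b27=0 t=0,i=10
  ##.#.|#  b26=1 t=3,i=24
  ##..#|#  b25=1 t=1,i=23
  ##...|.  b24=0 t=0,i=14
  #.###|.  b23=0 t=0,i=11
  #.##.|#  b22=1 t=0,i=8
  #.#.#|#  b21=1 t=2,i=21
  #.#..|#  b20=1 t=2,i=13
  #..##|.  b19=0 t=1,i=6
  #..#.|.  b18=0 t=1,i=24
  #...#|#  b17=1 t=1,i=2
  #....|#  b16=1 t=0,i=0
  .####|#  b15=1 t=0,i=21
  .###.|.  b14=0 t=0,i=12
  .##.#|#  b13=1 t=0,i=9
  .##..|.  b12=0 t=1,i=22
  .#.##|#  b11=1 t=0,i=7
  .#.#.|#  b10=1 t=2,i=12
  .#..#|#  b9=1 t=1,i=5
  .#...|.  b8=0 t=1,i=1
  ..###|.  b7=0 t=0,i=20
  ..##.|.  b6=0 t=1,i=18
  ..#.#|.  b5=0 t=0,i=6
  ..#..|.  b4=0 t=1,i=0
  ...##|#  b3=1 t=0,i=19
  ...#.|.  b2=0 t=0,i=5
  ....#|#  b1=1 t=0,i=4
  .....|.  b0=0 t=0,i=1
  bits 11100110011100111010111000001010 = 3866340874

3866340874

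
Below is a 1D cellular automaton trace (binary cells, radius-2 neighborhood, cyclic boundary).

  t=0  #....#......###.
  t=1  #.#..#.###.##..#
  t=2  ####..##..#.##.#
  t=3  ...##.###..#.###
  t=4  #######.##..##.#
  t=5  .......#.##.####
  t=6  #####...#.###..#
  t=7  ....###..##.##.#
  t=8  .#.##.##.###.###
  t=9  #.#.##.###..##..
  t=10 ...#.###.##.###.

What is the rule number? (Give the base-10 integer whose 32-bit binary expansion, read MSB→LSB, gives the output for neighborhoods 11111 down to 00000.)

529742553

  [31] ##### => .  t=2,i=1
  [30] ####. => .  t=2,i=2
  [29] ###.# => .  t=0,i=14
  [28] ###.. => #  t=2,i=3
  [27] ##.## => #  t=1,i=10
  [26] ##.#. => #  t=0,i=15
  [25] ##..# => #  t=1,i=13
  [24] ##... => #  t=3,i=0
  [23] #.### => #  t=1,i=7
  [22] #.##. => .  t=1,i=11
  [21] #.#.# => .  t=8,i=1
  [20] #.#.. => #  t=0,i=0
  [19] #..## => .  t=1,i=14
  [18] #..#. => .  t=1,i=4
  [17] #...# => #  t=3,i=1
  [16] #.... => #  t=0,i=2
  [15] .#### => .  t=2,i=0
  [14] .###. => .  t=0,i=13
  [13] .##.# => #  t=1,i=0
  [12] .##.. => #  t=1,i=12
  [11] .#.## => #  t=1,i=6
  [10] .#.#. => .  t=9,i=1
  [9] .#..# => #  t=1,i=3
  [8] .#... => .  t=0,i=1
  [7] ..### => #  t=0,i=12
  [6] ..##. => #  t=1,i=15
  [5] ..#.# => .  t=1,i=5
  [4] ..#.. => #  t=0,i=5
  [3] ...## => #  t=0,i=11
  [2] ...#. => .  t=0,i=4
  [1] ....# => .  t=0,i=3
  [0] ..... => #  t=0,i=8
  bits 00011111100100110011101011011001 = 529742553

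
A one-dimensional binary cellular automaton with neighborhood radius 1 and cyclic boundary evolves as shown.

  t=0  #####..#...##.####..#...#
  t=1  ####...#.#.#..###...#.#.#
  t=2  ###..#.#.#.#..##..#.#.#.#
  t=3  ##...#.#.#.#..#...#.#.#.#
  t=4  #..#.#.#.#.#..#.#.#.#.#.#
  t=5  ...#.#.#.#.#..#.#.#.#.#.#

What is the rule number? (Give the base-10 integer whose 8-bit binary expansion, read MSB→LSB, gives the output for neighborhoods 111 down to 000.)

141

  nb ###: next=#  (t=0,i=0, bit7=1)
  nb ##.: next=.  (t=0,i=4, bit6=0)
  nb #.#: next=.  (t=0,i=13, bit5=0)
  nb #..: next=.  (t=0,i=5, bit4=0)
  nb .##: next=#  (t=0,i=11, bit3=1)
  nb .#.: next=#  (t=0,i=7, bit2=1)
  nb ..#: next=.  (t=0,i=6, bit1=0)
  nb ...: next=#  (t=0,i=9, bit0=1)
  bits 10001101 = 141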